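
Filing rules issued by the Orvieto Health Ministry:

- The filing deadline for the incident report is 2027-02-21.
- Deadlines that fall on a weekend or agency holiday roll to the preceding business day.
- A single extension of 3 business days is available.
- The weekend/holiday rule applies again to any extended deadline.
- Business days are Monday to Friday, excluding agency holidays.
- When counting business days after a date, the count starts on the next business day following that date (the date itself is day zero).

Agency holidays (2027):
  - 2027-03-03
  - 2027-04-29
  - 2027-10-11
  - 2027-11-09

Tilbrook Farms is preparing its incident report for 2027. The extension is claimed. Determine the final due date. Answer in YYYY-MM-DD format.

2027-02-24

Start from the fixed due date, 2027-02-21.
Because 2027-02-21 is a Sunday, the deadline becomes 2027-02-19 (Friday).
Counting 3 further business days from 2027-02-19 reaches 2027-02-24.
2027-02-24 falls on a Wednesday, which is a business day, so no adjustment is needed.
The final due date is 2027-02-24.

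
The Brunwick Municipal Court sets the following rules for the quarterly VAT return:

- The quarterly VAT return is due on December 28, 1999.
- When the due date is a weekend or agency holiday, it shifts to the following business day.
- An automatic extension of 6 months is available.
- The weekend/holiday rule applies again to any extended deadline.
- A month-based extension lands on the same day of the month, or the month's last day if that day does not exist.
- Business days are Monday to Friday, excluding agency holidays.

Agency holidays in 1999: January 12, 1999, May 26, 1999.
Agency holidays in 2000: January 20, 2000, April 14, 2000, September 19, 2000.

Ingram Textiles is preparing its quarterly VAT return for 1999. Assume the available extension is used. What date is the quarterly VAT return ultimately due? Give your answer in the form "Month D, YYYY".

June 28, 2000

The stated deadline is December 28, 1999.
Since December 28, 1999 is a Tuesday and not a holiday, the date is unchanged.
Applying the 6 months extension: 6 months after December 28, 1999 is June 28, 2000.
June 28, 2000 is a Wednesday and not a listed holiday, so it stands.
Final deadline: June 28, 2000.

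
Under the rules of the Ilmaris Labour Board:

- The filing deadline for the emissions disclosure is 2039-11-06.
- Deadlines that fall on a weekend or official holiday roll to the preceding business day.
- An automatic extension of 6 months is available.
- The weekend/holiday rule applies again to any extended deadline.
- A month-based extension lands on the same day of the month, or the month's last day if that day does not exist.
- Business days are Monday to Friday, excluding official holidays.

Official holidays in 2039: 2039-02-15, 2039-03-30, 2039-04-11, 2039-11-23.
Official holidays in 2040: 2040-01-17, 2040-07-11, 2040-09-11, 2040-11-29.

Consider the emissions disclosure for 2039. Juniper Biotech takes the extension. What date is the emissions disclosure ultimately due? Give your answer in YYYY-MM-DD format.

The stated deadline is 2039-11-06.
2039-11-06 falls on a Sunday. Rolling to the preceding business day gives 2039-11-04, a Friday.
Add 6 months to 2039-11-04: 2040-05-04.
2040-05-04 is a Friday and not a listed holiday, so it stands.
So the filing is due 2040-05-04.

2040-05-04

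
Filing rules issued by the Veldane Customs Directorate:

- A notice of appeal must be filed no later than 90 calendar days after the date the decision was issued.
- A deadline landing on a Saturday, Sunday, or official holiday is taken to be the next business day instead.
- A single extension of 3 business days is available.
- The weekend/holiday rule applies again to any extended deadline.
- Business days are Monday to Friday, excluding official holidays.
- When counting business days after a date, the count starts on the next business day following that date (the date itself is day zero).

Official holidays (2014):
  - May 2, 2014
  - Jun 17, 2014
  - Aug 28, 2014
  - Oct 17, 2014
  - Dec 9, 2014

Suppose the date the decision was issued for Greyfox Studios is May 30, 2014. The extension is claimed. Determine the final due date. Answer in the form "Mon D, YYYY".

Sep 3, 2014

From May 30, 2014, 90 calendar days later is Aug 28, 2014.
Aug 28, 2014 is a listed holiday; the next business day is Aug 29, 2014 (Friday).
Applying the 3-business-day extension: 3 business days after Aug 29, 2014 is Sep 3, 2014.
Sep 3, 2014 (Wednesday) is already a business day.
So the filing is due Sep 3, 2014.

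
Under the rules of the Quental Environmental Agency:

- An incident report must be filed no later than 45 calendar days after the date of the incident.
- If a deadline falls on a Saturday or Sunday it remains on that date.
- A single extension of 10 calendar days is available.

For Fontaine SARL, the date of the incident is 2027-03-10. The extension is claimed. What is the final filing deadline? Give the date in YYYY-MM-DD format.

45 calendar days after 2027-03-10 is 2027-04-24.
No adjustment is made for weekends or holidays, so 2027-04-24 stands.
Applying the 10-calendar-day extension: 2027-04-24 + 10 days = 2027-05-04.
2027-05-04 is a Tuesday; no weekend or holiday adjustment applies.
Deadline: 2027-05-04.

2027-05-04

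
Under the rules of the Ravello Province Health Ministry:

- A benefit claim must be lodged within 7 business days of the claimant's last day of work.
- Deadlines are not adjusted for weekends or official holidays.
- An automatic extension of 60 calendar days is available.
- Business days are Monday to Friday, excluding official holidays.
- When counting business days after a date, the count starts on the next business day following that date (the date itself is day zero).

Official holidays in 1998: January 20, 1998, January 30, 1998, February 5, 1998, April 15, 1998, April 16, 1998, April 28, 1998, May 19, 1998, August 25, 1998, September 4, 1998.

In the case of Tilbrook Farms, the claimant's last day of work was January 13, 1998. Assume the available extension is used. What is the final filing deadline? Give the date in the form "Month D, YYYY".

March 24, 1998

Counting 7 business days after January 13, 1998 (skipping weekends and listed holidays) reaches January 23, 1998.
January 23, 1998 falls on a Friday. The rules make no weekend/holiday allowance, so it remains January 23, 1998.
With the 60-day extension, January 23, 1998 becomes March 24, 1998.
March 24, 1998 falls on a Tuesday. The rules make no weekend/holiday allowance, so it remains March 24, 1998.
The final due date is March 24, 1998.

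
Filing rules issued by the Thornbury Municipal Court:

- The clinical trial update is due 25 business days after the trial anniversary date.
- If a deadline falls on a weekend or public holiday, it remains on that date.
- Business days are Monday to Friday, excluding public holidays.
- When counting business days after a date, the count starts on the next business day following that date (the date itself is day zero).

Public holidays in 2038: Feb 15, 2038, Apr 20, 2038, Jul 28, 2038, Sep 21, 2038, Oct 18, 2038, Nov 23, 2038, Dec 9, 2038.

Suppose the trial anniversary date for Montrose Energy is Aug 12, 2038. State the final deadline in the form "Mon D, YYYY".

Sep 16, 2038

25 business days after Aug 12, 2038, excluding weekends and holidays, is Sep 16, 2038.
No adjustment is made for weekends or holidays, so Sep 16, 2038 stands.
Deadline: Sep 16, 2038.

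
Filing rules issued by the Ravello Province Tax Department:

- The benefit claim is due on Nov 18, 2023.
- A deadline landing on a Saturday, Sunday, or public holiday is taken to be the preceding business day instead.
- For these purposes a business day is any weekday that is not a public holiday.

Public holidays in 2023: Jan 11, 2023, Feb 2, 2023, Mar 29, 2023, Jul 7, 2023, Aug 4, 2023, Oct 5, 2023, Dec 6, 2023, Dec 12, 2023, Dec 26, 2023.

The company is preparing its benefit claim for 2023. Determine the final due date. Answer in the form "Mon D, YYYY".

The statutory due date is Nov 18, 2023.
Nov 18, 2023 is a Saturday, so it moves to the preceding business day, Nov 17, 2023 (Friday).
Final deadline: Nov 17, 2023.

Nov 17, 2023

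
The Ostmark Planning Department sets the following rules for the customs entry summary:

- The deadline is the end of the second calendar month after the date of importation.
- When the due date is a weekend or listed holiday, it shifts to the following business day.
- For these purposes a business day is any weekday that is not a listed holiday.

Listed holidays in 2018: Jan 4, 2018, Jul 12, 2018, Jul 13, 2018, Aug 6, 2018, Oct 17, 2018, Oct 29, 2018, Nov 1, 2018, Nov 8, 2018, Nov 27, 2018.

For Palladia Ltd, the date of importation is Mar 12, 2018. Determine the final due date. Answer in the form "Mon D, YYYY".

The second month after Mar 12, 2018 is May 2018, whose last day is May 31, 2018.
May 31, 2018 (Thursday) is already a business day.
Final deadline: May 31, 2018.

May 31, 2018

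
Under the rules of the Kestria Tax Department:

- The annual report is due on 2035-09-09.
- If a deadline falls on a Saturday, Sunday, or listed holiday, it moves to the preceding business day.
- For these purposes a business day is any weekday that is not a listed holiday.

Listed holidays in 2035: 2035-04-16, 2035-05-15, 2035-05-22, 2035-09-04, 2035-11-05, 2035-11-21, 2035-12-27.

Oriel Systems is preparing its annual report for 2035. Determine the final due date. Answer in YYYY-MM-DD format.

2035-09-07

The stated deadline is 2035-09-09.
2035-09-09 is a Sunday, so it moves to the preceding business day, 2035-09-07 (Friday).
The final due date is 2035-09-07.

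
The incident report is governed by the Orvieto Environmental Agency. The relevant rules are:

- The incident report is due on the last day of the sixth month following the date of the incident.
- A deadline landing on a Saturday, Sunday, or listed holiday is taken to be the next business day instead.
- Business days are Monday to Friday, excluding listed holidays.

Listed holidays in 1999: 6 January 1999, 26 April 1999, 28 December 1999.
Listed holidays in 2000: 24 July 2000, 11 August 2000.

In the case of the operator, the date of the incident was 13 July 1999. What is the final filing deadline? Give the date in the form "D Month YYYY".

31 January 2000

6 months after 13 July 1999 is January 2000; that month ends on 31 January 2000.
31 January 2000 is a Monday and not a listed holiday, so it stands.
So the filing is due 31 January 2000.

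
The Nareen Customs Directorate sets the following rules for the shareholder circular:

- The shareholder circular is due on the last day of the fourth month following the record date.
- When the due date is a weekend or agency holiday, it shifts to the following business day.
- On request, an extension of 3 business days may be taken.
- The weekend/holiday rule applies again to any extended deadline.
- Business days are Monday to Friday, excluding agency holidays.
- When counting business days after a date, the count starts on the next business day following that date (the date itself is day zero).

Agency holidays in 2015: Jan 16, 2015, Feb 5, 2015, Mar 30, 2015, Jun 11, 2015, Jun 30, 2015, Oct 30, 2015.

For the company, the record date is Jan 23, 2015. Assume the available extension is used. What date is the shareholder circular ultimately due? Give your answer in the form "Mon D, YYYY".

Jun 4, 2015

The fourth month after Jan 23, 2015 is May 2015, whose last day is May 31, 2015.
May 31, 2015 is a Sunday; the next business day is Jun 1, 2015 (Monday).
Applying the 3-business-day extension: 3 business days after Jun 1, 2015 is Jun 4, 2015.
Jun 4, 2015 (Thursday) is already a business day.
The final due date is Jun 4, 2015.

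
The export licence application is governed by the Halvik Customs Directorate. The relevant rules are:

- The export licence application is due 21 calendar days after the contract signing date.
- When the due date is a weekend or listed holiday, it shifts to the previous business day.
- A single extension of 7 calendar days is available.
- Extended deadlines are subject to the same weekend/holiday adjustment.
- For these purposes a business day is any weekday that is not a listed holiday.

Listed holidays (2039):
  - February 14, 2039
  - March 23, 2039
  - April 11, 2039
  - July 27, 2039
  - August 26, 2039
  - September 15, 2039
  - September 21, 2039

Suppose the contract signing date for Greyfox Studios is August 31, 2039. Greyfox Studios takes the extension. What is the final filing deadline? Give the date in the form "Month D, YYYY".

Trigger date August 31, 2039 + 21 calendar days = September 21, 2039.
September 21, 2039 falls on a listed holiday. Rolling to the preceding business day gives September 20, 2039, a Tuesday.
The 7-calendar-day extension moves the deadline from September 20, 2039 to September 27, 2039.
September 27, 2039 is a Tuesday and not a listed holiday, so it stands.
Deadline: September 27, 2039.

September 27, 2039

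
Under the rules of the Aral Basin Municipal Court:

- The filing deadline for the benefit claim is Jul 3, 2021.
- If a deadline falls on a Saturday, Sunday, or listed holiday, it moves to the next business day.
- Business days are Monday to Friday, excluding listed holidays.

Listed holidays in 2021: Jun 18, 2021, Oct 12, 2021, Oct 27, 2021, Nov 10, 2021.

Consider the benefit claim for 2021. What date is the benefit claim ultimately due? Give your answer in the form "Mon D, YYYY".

Jul 5, 2021

The stated deadline is Jul 3, 2021.
Jul 3, 2021 is a Saturday; the next business day is Jul 5, 2021 (Monday).
Deadline: Jul 5, 2021.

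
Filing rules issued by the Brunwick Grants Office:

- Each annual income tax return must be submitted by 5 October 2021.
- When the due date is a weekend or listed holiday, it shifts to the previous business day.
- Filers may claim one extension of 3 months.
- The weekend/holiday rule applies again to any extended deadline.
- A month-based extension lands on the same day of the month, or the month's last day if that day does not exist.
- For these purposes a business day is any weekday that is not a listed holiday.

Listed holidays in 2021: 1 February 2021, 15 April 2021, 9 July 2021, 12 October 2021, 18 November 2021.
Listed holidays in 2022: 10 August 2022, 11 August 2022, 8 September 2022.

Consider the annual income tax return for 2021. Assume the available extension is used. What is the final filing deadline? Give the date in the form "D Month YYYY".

The statutory due date is 5 October 2021.
Since 5 October 2021 is a Tuesday and not a holiday, the date is unchanged.
Applying the 3 months extension: 3 months after 5 October 2021 is 5 January 2022.
Since 5 January 2022 is a Wednesday and not a holiday, the date is unchanged.
The final due date is 5 January 2022.

5 January 2022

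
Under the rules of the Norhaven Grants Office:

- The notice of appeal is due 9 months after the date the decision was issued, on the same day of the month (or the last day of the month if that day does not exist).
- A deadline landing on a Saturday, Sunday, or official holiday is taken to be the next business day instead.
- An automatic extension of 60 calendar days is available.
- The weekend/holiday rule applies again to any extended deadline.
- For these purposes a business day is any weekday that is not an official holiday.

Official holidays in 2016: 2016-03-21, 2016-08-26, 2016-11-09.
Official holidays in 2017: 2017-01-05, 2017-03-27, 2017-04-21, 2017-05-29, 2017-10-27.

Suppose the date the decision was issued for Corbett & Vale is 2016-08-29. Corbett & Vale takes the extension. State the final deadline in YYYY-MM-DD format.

Moving 9 months forward from 2016-08-29 on the corresponding day gives 2017-05-29.
Because 2017-05-29 is a listed holiday, the deadline becomes 2017-05-30 (Tuesday).
With the 60-day extension, 2017-05-30 becomes 2017-07-29.
2017-07-29 is a Saturday; the next business day is 2017-07-31 (Monday).
Final deadline: 2017-07-31.

2017-07-31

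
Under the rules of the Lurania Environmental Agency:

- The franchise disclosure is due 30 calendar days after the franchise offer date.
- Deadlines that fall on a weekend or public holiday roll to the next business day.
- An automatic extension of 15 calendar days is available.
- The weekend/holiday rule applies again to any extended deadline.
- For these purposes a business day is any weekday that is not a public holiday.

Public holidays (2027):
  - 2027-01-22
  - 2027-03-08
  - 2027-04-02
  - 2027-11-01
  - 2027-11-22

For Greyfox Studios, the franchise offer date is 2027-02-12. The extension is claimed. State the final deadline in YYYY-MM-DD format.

30 calendar days after 2027-02-12 is 2027-03-14.
Because 2027-03-14 is a Sunday, the deadline becomes 2027-03-15 (Monday).
Applying the 15-calendar-day extension: 2027-03-15 + 15 days = 2027-03-30.
2027-03-30 falls on a Tuesday, which is a business day, so no adjustment is needed.
So the filing is due 2027-03-30.

2027-03-30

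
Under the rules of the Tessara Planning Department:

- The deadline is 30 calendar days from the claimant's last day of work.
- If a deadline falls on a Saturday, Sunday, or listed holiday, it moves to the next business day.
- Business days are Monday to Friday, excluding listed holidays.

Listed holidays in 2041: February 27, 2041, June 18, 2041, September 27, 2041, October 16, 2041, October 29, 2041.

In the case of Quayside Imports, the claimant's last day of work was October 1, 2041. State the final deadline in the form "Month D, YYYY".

October 31, 2041

Trigger date October 1, 2041 + 30 calendar days = October 31, 2041.
October 31, 2041 (Thursday) is already a business day.
Final deadline: October 31, 2041.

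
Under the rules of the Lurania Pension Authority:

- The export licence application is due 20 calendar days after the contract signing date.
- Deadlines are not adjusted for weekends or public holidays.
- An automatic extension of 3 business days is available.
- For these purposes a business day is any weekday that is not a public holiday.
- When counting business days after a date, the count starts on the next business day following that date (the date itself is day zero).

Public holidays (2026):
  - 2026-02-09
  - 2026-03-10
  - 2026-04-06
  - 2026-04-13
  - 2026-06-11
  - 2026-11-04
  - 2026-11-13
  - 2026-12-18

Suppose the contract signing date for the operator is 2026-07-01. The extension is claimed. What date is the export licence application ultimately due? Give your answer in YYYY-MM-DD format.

2026-07-24

From 2026-07-01, 20 calendar days later is 2026-07-21.
2026-07-21 is a Tuesday; no weekend or holiday adjustment applies.
Counting 3 further business days from 2026-07-21 reaches 2026-07-24.
2026-07-24 is a Friday; no weekend or holiday adjustment applies.
So the filing is due 2026-07-24.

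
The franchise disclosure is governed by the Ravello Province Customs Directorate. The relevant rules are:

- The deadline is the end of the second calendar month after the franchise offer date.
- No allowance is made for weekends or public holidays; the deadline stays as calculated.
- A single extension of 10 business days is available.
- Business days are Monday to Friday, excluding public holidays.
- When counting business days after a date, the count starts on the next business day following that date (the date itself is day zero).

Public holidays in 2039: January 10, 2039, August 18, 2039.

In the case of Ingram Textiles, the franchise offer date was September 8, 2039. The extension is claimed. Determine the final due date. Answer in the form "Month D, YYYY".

The second month after September 8, 2039 is November 2039, whose last day is November 30, 2039.
November 30, 2039 is a Wednesday; no weekend or holiday adjustment applies.
The 10-business-day extension runs from November 30, 2039 to December 14, 2039.
December 14, 2039 falls on a Wednesday. The rules make no weekend/holiday allowance, so it remains December 14, 2039.
So the filing is due December 14, 2039.

December 14, 2039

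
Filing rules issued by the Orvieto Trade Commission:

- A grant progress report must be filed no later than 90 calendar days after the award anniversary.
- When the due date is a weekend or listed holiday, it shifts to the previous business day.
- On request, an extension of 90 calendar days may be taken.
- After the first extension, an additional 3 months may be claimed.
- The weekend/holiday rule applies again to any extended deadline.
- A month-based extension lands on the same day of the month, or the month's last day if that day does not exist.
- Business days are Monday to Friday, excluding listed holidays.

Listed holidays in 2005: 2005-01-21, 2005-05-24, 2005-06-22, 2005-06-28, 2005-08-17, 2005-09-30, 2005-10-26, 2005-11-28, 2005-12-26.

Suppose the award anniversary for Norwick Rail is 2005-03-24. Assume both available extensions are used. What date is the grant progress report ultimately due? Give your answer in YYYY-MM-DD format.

From 2005-03-24, 90 calendar days later is 2005-06-22.
2005-06-22 is a listed holiday, so it moves to the preceding business day, 2005-06-21 (Tuesday).
The 90-calendar-day extension moves the deadline from 2005-06-21 to 2005-09-19.
Since 2005-09-19 is a Monday and not a holiday, the date is unchanged.
Add 3 months to 2005-09-19: 2005-12-19.
2005-12-19 falls on a Monday, which is a business day, so no adjustment is needed.
Final deadline: 2005-12-19.

2005-12-19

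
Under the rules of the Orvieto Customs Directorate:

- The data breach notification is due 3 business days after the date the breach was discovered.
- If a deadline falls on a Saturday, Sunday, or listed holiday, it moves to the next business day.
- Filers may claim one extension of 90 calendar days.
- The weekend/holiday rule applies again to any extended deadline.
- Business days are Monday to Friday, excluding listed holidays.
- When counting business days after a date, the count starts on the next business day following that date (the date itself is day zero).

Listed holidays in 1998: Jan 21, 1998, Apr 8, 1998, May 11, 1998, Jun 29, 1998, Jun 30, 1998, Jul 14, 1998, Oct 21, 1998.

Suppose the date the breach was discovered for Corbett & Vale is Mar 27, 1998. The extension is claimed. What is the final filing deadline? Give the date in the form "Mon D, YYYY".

Jul 1, 1998

Counting 3 business days after Mar 27, 1998 (skipping weekends and listed holidays) reaches Apr 1, 1998.
Apr 1, 1998 is a Wednesday and not a listed holiday, so it stands.
Add the 90 calendar-day extension to Apr 1, 1998: Jun 30, 1998.
Jun 30, 1998 is a listed holiday, so it moves to the next business day, Jul 1, 1998 (Wednesday).
So the filing is due Jul 1, 1998.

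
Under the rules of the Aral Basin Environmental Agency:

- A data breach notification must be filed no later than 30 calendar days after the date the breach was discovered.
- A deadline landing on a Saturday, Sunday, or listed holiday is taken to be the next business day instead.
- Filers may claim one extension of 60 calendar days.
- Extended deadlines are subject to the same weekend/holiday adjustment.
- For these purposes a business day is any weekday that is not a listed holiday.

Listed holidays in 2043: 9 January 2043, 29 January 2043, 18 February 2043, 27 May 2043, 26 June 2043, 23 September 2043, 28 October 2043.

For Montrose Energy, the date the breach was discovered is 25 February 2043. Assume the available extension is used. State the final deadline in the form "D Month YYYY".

26 May 2043

30 calendar days after 25 February 2043 is 27 March 2043.
27 March 2043 is a Friday and not a listed holiday, so it stands.
Add the 60 calendar-day extension to 27 March 2043: 26 May 2043.
26 May 2043 (Tuesday) is already a business day.
So the filing is due 26 May 2043.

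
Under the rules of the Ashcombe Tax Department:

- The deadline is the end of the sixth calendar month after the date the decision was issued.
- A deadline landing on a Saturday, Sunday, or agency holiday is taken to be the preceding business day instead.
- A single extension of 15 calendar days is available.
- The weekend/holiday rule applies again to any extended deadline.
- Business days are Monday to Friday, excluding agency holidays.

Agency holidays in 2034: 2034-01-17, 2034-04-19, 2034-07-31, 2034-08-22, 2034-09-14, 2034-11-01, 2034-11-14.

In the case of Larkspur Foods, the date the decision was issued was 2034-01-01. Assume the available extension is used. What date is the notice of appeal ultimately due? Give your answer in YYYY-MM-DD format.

The sixth month after 2034-01-01 is July 2034, whose last day is 2034-07-31.
2034-07-31 is a listed holiday, so it moves to the preceding business day, 2034-07-28 (Friday).
Applying the 15-calendar-day extension: 2034-07-28 + 15 days = 2034-08-12.
2034-08-12 is a Saturday; the preceding business day is 2034-08-11 (Friday).
Final deadline: 2034-08-11.

2034-08-11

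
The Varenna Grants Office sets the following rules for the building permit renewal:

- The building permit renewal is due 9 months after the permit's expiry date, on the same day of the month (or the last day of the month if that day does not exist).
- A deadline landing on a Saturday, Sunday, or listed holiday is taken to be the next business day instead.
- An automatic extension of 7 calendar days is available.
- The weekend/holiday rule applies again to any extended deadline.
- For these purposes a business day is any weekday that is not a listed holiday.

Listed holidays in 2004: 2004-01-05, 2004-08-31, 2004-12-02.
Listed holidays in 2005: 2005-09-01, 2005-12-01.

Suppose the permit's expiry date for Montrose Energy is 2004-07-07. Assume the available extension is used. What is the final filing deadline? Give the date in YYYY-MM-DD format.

2005-04-14

9 months after 2004-07-07, on the same day of the month, is 2005-04-07.
Since 2005-04-07 is a Thursday and not a holiday, the date is unchanged.
The 7-calendar-day extension moves the deadline from 2005-04-07 to 2005-04-14.
2005-04-14 is a Thursday and not a listed holiday, so it stands.
The final due date is 2005-04-14.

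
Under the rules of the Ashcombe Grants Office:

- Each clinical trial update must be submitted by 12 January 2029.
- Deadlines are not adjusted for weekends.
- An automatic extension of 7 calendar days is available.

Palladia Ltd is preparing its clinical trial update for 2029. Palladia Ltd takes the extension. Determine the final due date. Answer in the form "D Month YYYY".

Start from the fixed due date, 12 January 2029.
12 January 2029 is a Friday; no weekend or holiday adjustment applies.
The 7-calendar-day extension moves the deadline from 12 January 2029 to 19 January 2029.
19 January 2029 falls on a Friday. The rules make no weekend/holiday allowance, so it remains 19 January 2029.
Final deadline: 19 January 2029.

19 January 2029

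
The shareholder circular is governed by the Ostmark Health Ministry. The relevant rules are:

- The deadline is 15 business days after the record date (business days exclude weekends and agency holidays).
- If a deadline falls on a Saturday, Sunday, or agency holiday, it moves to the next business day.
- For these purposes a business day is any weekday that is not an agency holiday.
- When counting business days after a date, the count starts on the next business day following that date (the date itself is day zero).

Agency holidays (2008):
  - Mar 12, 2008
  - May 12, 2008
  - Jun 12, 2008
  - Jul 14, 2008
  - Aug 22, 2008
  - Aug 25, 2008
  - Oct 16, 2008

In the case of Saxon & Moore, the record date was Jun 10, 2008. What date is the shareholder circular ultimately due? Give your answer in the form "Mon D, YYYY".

Jul 2, 2008

15 business days after Jun 10, 2008, excluding weekends and holidays, is Jul 2, 2008.
Jul 2, 2008 is a Wednesday and not a listed holiday, so it stands.
So the filing is due Jul 2, 2008.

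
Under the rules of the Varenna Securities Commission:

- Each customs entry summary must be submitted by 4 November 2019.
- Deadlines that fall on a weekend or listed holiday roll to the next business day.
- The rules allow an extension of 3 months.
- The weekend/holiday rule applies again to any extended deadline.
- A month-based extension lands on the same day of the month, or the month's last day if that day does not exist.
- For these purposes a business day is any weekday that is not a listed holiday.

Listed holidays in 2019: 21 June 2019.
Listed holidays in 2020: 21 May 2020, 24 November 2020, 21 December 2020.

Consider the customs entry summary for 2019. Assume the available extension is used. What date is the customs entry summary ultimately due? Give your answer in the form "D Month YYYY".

The stated deadline is 4 November 2019.
4 November 2019 is a Monday and not a listed holiday, so it stands.
Add 3 months to 4 November 2019: 4 February 2020.
4 February 2020 (Tuesday) is already a business day.
The final due date is 4 February 2020.

4 February 2020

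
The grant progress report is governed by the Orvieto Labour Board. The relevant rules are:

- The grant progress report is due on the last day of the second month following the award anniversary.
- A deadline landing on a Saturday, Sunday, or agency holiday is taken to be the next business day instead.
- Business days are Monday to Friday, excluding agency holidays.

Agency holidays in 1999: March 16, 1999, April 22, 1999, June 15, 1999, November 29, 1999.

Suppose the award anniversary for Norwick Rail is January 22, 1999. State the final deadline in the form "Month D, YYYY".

March 31, 1999

The second month after January 22, 1999 is March 1999, whose last day is March 31, 1999.
March 31, 1999 is a Wednesday and not a listed holiday, so it stands.
The final due date is March 31, 1999.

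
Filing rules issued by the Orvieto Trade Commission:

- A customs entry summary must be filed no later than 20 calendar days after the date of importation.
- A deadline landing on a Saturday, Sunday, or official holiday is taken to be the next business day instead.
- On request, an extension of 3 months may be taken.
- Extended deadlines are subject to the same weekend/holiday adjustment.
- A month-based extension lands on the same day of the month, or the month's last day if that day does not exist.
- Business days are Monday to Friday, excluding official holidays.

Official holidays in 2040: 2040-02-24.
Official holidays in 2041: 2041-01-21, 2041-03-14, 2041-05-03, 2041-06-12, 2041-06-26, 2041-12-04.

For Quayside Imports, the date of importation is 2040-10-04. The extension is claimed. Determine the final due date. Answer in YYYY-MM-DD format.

Trigger date 2040-10-04 + 20 calendar days = 2040-10-24.
2040-10-24 falls on a Wednesday, which is a business day, so no adjustment is needed.
Add 3 months to 2040-10-24: 2041-01-24.
2041-01-24 (Thursday) is already a business day.
So the filing is due 2041-01-24.

2041-01-24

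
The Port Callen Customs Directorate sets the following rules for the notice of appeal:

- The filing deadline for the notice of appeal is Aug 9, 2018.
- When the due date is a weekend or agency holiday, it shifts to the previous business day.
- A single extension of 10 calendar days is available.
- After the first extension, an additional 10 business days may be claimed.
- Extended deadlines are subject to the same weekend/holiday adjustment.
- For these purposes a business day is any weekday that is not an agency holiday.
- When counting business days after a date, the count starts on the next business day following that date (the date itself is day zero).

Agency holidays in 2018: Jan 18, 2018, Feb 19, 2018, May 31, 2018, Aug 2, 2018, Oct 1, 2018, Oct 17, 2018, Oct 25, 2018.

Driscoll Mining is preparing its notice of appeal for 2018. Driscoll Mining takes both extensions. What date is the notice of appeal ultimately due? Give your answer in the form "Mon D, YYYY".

Aug 31, 2018

Start from the fixed due date, Aug 9, 2018.
Since Aug 9, 2018 is a Thursday and not a holiday, the date is unchanged.
Add the 10 calendar-day extension to Aug 9, 2018: Aug 19, 2018.
Because Aug 19, 2018 is a Sunday, the deadline becomes Aug 17, 2018 (Friday).
Counting 10 further business days from Aug 17, 2018 reaches Aug 31, 2018.
Since Aug 31, 2018 is a Friday and not a holiday, the date is unchanged.
Deadline: Aug 31, 2018.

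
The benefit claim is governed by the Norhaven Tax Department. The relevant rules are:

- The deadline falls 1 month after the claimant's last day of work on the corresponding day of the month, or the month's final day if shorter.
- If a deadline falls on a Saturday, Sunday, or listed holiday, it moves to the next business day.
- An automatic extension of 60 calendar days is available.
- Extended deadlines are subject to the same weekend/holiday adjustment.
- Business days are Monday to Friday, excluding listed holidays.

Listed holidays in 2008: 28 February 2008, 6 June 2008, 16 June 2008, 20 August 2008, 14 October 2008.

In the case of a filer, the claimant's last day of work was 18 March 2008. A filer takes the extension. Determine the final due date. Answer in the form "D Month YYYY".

17 June 2008

1 month from 18 March 2008 is 18 April 2008.
18 April 2008 is a Friday and not a listed holiday, so it stands.
Applying the 60-calendar-day extension: 18 April 2008 + 60 days = 17 June 2008.
17 June 2008 is a Tuesday and not a listed holiday, so it stands.
The final due date is 17 June 2008.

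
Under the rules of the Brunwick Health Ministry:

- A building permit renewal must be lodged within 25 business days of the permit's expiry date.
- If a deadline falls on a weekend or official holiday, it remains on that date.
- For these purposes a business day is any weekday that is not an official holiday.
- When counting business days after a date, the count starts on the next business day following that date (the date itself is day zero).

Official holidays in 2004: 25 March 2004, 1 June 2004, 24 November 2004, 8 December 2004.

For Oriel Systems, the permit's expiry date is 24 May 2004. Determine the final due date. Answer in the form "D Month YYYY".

25 business days after 24 May 2004, excluding weekends and holidays, is 29 June 2004.
29 June 2004 falls on a Tuesday. The rules make no weekend/holiday allowance, so it remains 29 June 2004.
Deadline: 29 June 2004.

29 June 2004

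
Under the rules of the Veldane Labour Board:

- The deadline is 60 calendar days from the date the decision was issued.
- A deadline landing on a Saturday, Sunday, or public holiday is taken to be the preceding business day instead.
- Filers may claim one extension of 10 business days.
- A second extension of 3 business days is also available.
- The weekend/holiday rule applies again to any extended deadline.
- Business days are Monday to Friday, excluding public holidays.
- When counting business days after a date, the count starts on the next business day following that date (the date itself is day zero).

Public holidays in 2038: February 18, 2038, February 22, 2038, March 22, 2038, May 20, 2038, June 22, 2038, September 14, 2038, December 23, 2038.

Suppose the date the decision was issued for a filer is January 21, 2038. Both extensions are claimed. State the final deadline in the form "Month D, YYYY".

April 8, 2038

60 calendar days after January 21, 2038 is March 22, 2038.
Because March 22, 2038 is a listed holiday, the deadline becomes March 19, 2038 (Friday).
The 10-business-day extension runs from March 19, 2038 to April 5, 2038.
April 5, 2038 falls on a Monday, which is a business day, so no adjustment is needed.
The 3-business-day extension runs from April 5, 2038 to April 8, 2038.
April 8, 2038 (Thursday) is already a business day.
The final due date is April 8, 2038.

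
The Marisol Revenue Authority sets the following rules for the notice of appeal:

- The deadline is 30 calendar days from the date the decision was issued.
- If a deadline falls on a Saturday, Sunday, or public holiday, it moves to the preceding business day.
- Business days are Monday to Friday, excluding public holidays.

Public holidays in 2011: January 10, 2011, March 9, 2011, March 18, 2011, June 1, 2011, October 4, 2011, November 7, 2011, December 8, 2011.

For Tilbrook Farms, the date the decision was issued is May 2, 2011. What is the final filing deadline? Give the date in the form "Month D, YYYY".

May 31, 2011

Trigger date May 2, 2011 + 30 calendar days = June 1, 2011.
June 1, 2011 is a listed holiday; the preceding business day is May 31, 2011 (Tuesday).
Final deadline: May 31, 2011.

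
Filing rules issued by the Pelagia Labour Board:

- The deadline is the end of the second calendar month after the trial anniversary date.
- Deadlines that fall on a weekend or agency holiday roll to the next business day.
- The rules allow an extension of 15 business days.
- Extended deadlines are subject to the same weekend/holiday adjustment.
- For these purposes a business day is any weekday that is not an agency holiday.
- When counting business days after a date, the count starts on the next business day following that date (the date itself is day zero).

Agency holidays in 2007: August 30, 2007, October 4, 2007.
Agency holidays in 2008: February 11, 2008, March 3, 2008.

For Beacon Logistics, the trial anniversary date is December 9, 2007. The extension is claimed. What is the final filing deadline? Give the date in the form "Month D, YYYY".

The second month after December 9, 2007 is February 2008, whose last day is February 29, 2008.
February 29, 2008 (Friday) is already a business day.
Counting 15 further business days from February 29, 2008 reaches March 24, 2008.
March 24, 2008 (Monday) is already a business day.
So the filing is due March 24, 2008.

March 24, 2008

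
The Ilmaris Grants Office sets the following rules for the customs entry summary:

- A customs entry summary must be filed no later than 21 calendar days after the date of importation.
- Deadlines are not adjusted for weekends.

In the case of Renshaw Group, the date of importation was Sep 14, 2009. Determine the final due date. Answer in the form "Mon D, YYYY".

Oct 5, 2009

21 calendar days after Sep 14, 2009 is Oct 5, 2009.
Oct 5, 2009 falls on a Monday. The rules make no weekend/holiday allowance, so it remains Oct 5, 2009.
Deadline: Oct 5, 2009.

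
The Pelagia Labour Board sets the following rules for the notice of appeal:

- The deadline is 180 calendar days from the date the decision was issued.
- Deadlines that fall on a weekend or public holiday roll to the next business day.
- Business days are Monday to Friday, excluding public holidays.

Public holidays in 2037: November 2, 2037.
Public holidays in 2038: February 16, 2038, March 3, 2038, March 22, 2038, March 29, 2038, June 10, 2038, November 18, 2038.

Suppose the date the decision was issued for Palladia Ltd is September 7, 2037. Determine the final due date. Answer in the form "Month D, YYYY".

March 8, 2038

180 calendar days after September 7, 2037 is March 6, 2038.
Because March 6, 2038 is a Saturday, the deadline becomes March 8, 2038 (Monday).
Final deadline: March 8, 2038.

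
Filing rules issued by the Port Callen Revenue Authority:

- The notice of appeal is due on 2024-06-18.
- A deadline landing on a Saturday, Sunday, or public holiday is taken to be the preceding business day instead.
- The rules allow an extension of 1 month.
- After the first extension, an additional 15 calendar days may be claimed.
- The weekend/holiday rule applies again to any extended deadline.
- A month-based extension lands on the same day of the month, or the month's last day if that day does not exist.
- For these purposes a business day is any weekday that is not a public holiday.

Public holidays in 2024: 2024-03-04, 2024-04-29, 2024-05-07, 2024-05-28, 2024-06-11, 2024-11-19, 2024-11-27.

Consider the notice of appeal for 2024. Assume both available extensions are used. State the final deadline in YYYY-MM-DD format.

2024-08-02

Start from the fixed due date, 2024-06-18.
Since 2024-06-18 is a Tuesday and not a holiday, the date is unchanged.
Applying the 1 month extension: 1 month after 2024-06-18 is 2024-07-18.
2024-07-18 (Thursday) is already a business day.
The 15-calendar-day extension moves the deadline from 2024-07-18 to 2024-08-02.
2024-08-02 (Friday) is already a business day.
The final due date is 2024-08-02.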